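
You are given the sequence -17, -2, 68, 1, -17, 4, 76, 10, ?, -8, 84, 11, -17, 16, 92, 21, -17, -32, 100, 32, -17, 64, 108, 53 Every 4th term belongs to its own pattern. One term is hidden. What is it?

-17

Split by position mod 4 into 4 tracks.
Track A is -17, -17, ?, -17, -17, -17, which is always -17.
Track B is -2, 4, -8, 16, -32, 64, which is geometric, ×-2 each step.
Track C is 68, 76, 84, 92, 100, 108, which is arithmetic with common difference +8.
Track D is 1, 10, 11, 21, 32, 53, which is a Fibonacci-like recurrence a_n = a_{n-1} + a_{n-2}.
Filling track A at index 3 by its rule yields -17.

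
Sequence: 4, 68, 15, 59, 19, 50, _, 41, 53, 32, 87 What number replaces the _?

34

Split by position mod 2 into 2 tracks.
Subsequence A: 4, 15, 19, ?, 53, 87. A Fibonacci-like recurrence a_n = a_{n-1} + a_{n-2}.
Subsequence B: 68, 59, 50, 41, 32. Arithmetic with common difference −9.
Filling subsequence A at index 4 by its rule yields 34.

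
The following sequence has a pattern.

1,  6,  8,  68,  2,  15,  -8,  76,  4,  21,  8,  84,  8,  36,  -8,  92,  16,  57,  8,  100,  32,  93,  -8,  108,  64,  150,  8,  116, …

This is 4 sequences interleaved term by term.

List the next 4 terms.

Read the sequence 4 terms at a time; column i is its own pattern.
Subsequence A: 1, 2, 4, 8, 16, 32, 64 — powers of 2.
Subsequence B: 6, 15, 21, 36, 57, 93, 150 — a Fibonacci-like recurrence a_n = a_{n-1} + a_{n-2}.
Subsequence C: 8, -8, 8, -8, 8, -8, 8 — oscillating between 8 and -8.
Subsequence D: 68, 76, 84, 92, 100, 108, 116 — arithmetic with common difference +8.
Position 29 → subsequence A, term 8 = 128.
Position 30 → subsequence B, term 8 = 243.
The 31st slot belongs to subsequence C; its 8th term is -8.
Position 32 → subsequence D, term 8 = 124.

128, 243, -8, 124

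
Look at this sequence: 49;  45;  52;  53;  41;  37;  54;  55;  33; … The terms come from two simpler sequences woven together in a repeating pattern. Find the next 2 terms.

Reading positions in blocks of 4 reveals the pattern AABB — 2 tracks woven together.
Subsequence A: 49, 45, 41, 37, 33. Linear: a_n = 53 − 4·n.
Subsequence B: 52, 53, 54, 55. Arithmetic, step +1.
Position 10 → subsequence A, term 6 = 29.
The 11th slot belongs to subsequence B; its 5th term is 56.

29, 56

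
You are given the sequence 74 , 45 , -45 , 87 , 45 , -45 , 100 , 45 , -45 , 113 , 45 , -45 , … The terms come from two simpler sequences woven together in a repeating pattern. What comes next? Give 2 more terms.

126, 45

Reading positions in blocks of 3 reveals the pattern ABB — 2 tracks woven together.
Track A is 74, 87, 100, 113, which is linear: a_n = 61 + 13·n.
Track B is 45, -45, 45, -45, 45, -45, 45, -45, which is oscillating between 45 and -45.
Position 13 falls in track A as its term 5, giving 126.
Position 14 falls in track B as its term 9, giving 45.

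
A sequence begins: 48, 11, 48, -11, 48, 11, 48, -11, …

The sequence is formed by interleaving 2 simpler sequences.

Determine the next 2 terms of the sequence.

48, 11

Odd-indexed and even-indexed terms follow separate rules.
Track A = 48, 48, 48, 48: always 48.
Track B = 11, -11, 11, -11: alternating ±11.
Term 9 comes from track A (its 5th entry): 48.
Position 10 → track B, term 5 = 11.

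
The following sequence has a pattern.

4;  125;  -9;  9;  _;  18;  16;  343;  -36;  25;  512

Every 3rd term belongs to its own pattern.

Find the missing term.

216

Split by position mod 3 into 3 tracks.
Stream A = 4, 9, 16, 25: consecutive squares n² from n = 2.
Stream B = 125, ?, 343, 512: perfect cubes starting at 5³.
Stream C = -9, 18, -36: geometric, ×-2 each step.
Filling stream B at index 2 by its rule yields 216.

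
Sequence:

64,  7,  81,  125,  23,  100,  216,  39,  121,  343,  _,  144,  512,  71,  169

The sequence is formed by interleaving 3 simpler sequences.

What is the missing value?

55

Taking every 3rd term gives 3 separate tracks.
Subsequence A: 64, 125, 216, 343, 512 — perfect cubes starting at 4³.
Subsequence B: 7, 23, 39, ?, 71 — arithmetic with common difference +16.
Subsequence C: 81, 100, 121, 144, 169 — consecutive squares n² from n = 9.
Subsequence B's pattern makes the blank 55.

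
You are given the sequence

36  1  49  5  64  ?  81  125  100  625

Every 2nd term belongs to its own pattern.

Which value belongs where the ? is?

25

Positions 1, 3, 5, … form one subsequence and positions 2, 4, 6, … form another.
Track A: 36, 49, 64, 81, 100. Perfect squares starting at 6².
Track B: 1, 5, ?, 125, 625. Multiplying by 5 each time.
The gap is track B's term 3; the rule gives 25.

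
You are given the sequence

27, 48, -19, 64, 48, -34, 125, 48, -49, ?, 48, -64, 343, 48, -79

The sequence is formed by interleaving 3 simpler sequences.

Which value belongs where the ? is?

Split by position mod 3: positions 1, 4, 7, … form one track, and each other residue class forms its own.
Stream A is 27, 64, 125, ?, 343, which is the cubes 3³, 4³, 5³, ….
Stream B is 48, 48, 48, 48, 48, which is always 48.
Stream C is -19, -34, -49, -64, -79, which is arithmetic, step −15.
So the missing entry in stream A is 216.

216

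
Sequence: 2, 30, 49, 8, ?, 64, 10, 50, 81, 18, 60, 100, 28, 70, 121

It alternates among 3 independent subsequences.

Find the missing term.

Split by position mod 3: positions 1, 4, 7, … form one track, and each other residue class forms its own.
Subsequence A: 2, 8, 10, 18, 28 — each term equals the sum of the previous two.
Subsequence B: 30, ?, 50, 60, 70 — linear: a_n = 20 + 10·n.
Subsequence C: 49, 64, 81, 100, 121 — consecutive squares n² from n = 7.
So the missing entry in subsequence B is 40.

40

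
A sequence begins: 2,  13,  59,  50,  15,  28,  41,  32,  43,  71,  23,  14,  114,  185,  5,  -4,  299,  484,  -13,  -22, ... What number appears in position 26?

Reading positions in blocks of 4 reveals the pattern AABB — 2 tracks woven together.
Subsequence A is 2, 13, 15, 28, 43, 71, 114, 185, 299, 484, which is a Fibonacci-like recurrence a_n = a_{n-1} + a_{n-2}.
Subsequence B is 59, 50, 41, 32, 23, 14, 5, -4, -13, -22, which is linear: a_n = 68 − 9·n.
Term 26 comes from subsequence A (its 14th entry): 3317.

3317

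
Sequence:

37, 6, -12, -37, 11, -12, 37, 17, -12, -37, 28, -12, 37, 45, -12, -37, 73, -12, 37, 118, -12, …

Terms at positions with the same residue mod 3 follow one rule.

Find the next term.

Split by position mod 3 into 3 tracks.
Track A = 37, -37, 37, -37, 37, -37, 37: oscillating between 37 and -37.
Track B = 6, 11, 17, 28, 45, 73, 118: a Fibonacci-like recurrence a_n = a_{n-1} + a_{n-2}.
Track C = -12, -12, -12, -12, -12, -12, -12: always -12.
The 22nd slot belongs to track A; its 8th term is -37.

-37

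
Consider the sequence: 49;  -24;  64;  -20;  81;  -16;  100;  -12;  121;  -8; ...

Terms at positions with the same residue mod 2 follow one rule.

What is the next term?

144

The terms cycle through 2 interleaved subsequences.
Subsequence A is 49, 64, 81, 100, 121, which is consecutive squares n² from n = 7.
Subsequence B is -24, -20, -16, -12, -8, which is adding 4 each time.
Position 11 → subsequence A, term 6 = 144.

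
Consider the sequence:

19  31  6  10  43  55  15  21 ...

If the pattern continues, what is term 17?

The slot pattern repeats as AABB (period 4), so there are 2 interleaved tracks.
Subsequence A is 19, 31, 43, 55, which is adding 12 each time.
Subsequence B is 6, 10, 15, 21, which is triangular numbers starting at T_3.
Position 17 → subsequence A, term 9 = 115.

115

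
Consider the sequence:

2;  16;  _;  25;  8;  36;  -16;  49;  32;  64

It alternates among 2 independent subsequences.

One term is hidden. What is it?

-4

Split by position mod 2 into 2 tracks.
Track A: 2, ?, 8, -16, 32. Geometric with ratio -2.
Track B: 16, 25, 36, 49, 64. The squares 4², 5², 6², ….
Track A's pattern makes the blank -4.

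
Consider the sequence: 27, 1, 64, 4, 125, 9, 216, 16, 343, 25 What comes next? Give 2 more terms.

512, 36

The terms cycle through 2 interleaved subsequences.
Track A: 27, 64, 125, 216, 343 — consecutive cubes n³ from n = 3.
Track B: 1, 4, 9, 16, 25 — perfect squares starting at 1².
Position 11 → track A, term 6 = 512.
Term 12 comes from track B (its 6th entry): 36.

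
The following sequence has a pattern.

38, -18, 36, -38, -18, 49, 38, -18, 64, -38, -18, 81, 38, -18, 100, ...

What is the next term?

-38

Split by position mod 3: positions 1, 4, 7, … form one track, and each other residue class forms its own.
Subsequence A: 38, -38, 38, -38, 38 — alternating ±38.
Subsequence B: -18, -18, -18, -18, -18 — always -18.
Subsequence C: 36, 49, 64, 81, 100 — perfect squares starting at 6².
Term 16 comes from subsequence A (its 6th entry): -38.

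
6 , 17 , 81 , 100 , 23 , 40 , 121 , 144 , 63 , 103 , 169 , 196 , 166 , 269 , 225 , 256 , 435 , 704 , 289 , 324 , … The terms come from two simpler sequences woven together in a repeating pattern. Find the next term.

The slot pattern repeats as AABB (period 4), so there are 2 interleaved tracks.
Stream A = 6, 17, 23, 40, 63, 103, 166, 269, 435, 704: Fibonacci-style (each term is the sum of the two before it).
Stream B = 81, 100, 121, 144, 169, 196, 225, 256, 289, 324: the squares 9², 10², 11², ….
Position 21 falls in stream A as its term 11, giving 1139.

1139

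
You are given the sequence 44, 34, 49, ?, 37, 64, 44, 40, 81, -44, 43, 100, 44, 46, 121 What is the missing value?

-44

Read the sequence 3 terms at a time; column i is its own pattern.
Track A: 44, ?, 44, -44, 44. Oscillating between 44 and -44.
Track B: 34, 37, 40, 43, 46. Linear: a_n = 31 + 3·n.
Track C: 49, 64, 81, 100, 121. The squares 7², 8², 9², ….
Track A's pattern makes the blank -44.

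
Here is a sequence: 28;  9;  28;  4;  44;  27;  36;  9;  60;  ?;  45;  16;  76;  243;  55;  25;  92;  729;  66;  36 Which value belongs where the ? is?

Split by position mod 4 into 4 tracks.
Track A: 28, 44, 60, 76, 92 (arithmetic, step +16).
Track B: 9, 27, ?, 243, 729 (powers 3^2, 3^3, 3^4, …).
Track C: 28, 36, 45, 55, 66 (triangular numbers starting at T_7).
Track D: 4, 9, 16, 25, 36 (consecutive squares n² from n = 2).
Filling track B at index 3 by its rule yields 81.

81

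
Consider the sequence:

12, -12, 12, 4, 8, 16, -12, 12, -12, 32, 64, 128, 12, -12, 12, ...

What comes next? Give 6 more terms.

256, 512, 1024, -12, 12, -12

The slot pattern repeats as AAABBB (period 6), so there are 2 interleaved tracks.
Track A = 12, -12, 12, -12, 12, -12, 12, -12, 12: the oscillation 12·(−1)^(n+1).
Track B = 4, 8, 16, 32, 64, 128: powers of 2.
Position 16 falls in track B as its term 7, giving 256.
Position 17 falls in track B as its term 8, giving 512.
The 18th slot belongs to track B; its 9th term is 1024.
The 19th slot belongs to track A; its 10th term is -12.
Position 20 → track A, term 11 = 12.
The 21st slot belongs to track A; its 12th term is -12.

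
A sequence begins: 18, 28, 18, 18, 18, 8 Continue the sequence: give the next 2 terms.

Positions 1, 3, 5, … form one subsequence and positions 2, 4, 6, … form another.
Track A: 18, 18, 18. Always 18.
Track B: 28, 18, 8. Arithmetic with common difference −10.
Position 7 → track A, term 4 = 18.
The 8th slot belongs to track B; its 4th term is -2.

18, -2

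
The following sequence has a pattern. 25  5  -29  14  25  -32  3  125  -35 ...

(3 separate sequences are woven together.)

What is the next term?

Split by position mod 3 into 3 tracks.
Subsequence A: 25, 14, 3 (linear: a_n = 36 − 11·n).
Subsequence B: 5, 25, 125 (powers 5^1, 5^2, 5^3, …).
Subsequence C: -29, -32, -35 (arithmetic with common difference −3).
Position 10 → subsequence A, term 4 = -8.

-8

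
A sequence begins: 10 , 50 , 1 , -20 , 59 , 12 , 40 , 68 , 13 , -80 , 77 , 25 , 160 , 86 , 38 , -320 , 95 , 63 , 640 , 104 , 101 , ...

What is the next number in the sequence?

-1280

Split by position mod 3 into 3 tracks.
Stream A: 10, -20, 40, -80, 160, -320, 640. Multiplying by -2 each time.
Stream B: 50, 59, 68, 77, 86, 95, 104. Arithmetic with common difference +9.
Stream C: 1, 12, 13, 25, 38, 63, 101. Each term equals the sum of the previous two.
Term 22 comes from stream A (its 8th entry): -1280.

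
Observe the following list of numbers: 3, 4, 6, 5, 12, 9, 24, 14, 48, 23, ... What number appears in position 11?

Taking every 2nd term gives 2 separate tracks.
Track A = 3, 6, 12, 24, 48: geometric, ×2 each step.
Track B = 4, 5, 9, 14, 23: a Fibonacci-like recurrence a_n = a_{n-1} + a_{n-2}.
Position 11 → track A, term 6 = 96.

96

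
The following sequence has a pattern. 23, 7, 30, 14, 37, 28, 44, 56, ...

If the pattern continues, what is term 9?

51

Odd-indexed and even-indexed terms follow separate rules.
Track A is 23, 30, 37, 44, which is arithmetic with common difference +7.
Track B is 7, 14, 28, 56, which is a geometric progression (common ratio 2).
The 9th slot belongs to track A; its 5th term is 51.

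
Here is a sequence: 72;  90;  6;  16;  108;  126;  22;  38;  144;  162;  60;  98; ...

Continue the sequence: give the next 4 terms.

Reading positions in blocks of 4 reveals the pattern AABB — 2 tracks woven together.
Track A is 72, 90, 108, 126, 144, 162, which is arithmetic, step +18.
Track B is 6, 16, 22, 38, 60, 98, which is a Fibonacci-like recurrence a_n = a_{n-1} + a_{n-2}.
Term 13 comes from track A (its 7th entry): 180.
Position 14 falls in track A as its term 8, giving 198.
Position 15 → track B, term 7 = 158.
Position 16 falls in track B as its term 8, giving 256.

180, 198, 158, 256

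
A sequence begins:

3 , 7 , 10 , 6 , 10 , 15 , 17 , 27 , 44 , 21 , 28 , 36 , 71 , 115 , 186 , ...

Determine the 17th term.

Reading positions in blocks of 6 reveals the pattern AAABBB — 2 tracks woven together.
Subsequence A: 3, 7, 10, 17, 27, 44, 71, 115, 186. Fibonacci-style (each term is the sum of the two before it).
Subsequence B: 6, 10, 15, 21, 28, 36. Triangular numbers starting at T_3.
Position 17 → subsequence B, term 8 = 55.

55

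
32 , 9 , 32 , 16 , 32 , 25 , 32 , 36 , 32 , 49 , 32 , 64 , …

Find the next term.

Odd-indexed and even-indexed terms follow separate rules.
Stream A: 32, 32, 32, 32, 32, 32. The constant sequence 32.
Stream B: 9, 16, 25, 36, 49, 64. Perfect squares starting at 3².
Position 13 falls in stream A as its term 7, giving 32.

32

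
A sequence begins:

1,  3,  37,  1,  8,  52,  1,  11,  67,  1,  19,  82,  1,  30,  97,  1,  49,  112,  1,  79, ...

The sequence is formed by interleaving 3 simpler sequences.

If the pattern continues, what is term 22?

1

Taking every 3rd term gives 3 separate tracks.
Track A = 1, 1, 1, 1, 1, 1, 1: the constant sequence 1.
Track B = 3, 8, 11, 19, 30, 49, 79: each term equals the sum of the previous two.
Track C = 37, 52, 67, 82, 97, 112: arithmetic, step +15.
The 22nd slot belongs to track A; its 8th term is 1.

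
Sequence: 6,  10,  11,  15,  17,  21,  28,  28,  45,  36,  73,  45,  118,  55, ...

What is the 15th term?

Positions 1, 3, 5, … form one subsequence and positions 2, 4, 6, … form another.
Track A is 6, 11, 17, 28, 45, 73, 118, which is Fibonacci-style (each term is the sum of the two before it).
Track B is 10, 15, 21, 28, 36, 45, 55, which is the triangular numbers T_4, T_5, ….
The 15th slot belongs to track A; its 8th term is 191.

191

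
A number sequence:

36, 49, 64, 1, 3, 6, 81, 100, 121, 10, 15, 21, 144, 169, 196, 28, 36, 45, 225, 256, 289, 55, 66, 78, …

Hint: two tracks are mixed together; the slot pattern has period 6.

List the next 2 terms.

The slot pattern repeats as AAABBB (period 6), so there are 2 interleaved tracks.
Subsequence A: 36, 49, 64, 81, 100, 121, 144, 169, 196, 225, 256, 289 (perfect squares starting at 6²).
Subsequence B: 1, 3, 6, 10, 15, 21, 28, 36, 45, 55, 66, 78 (triangular numbers starting at T_1).
Term 25 comes from subsequence A (its 13th entry): 324.
Term 26 comes from subsequence A (its 14th entry): 361.

324, 361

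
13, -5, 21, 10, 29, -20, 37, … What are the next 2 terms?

40, 45

Odd-indexed and even-indexed terms follow separate rules.
Stream A: 13, 21, 29, 37 (adding 8 each time).
Stream B: -5, 10, -20 (a geometric progression (common ratio -2)).
The 8th slot belongs to stream B; its 4th term is 40.
The 9th slot belongs to stream A; its 5th term is 45.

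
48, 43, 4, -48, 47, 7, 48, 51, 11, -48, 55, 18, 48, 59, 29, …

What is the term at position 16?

-48

The terms cycle through 3 interleaved subsequences.
Stream A: 48, -48, 48, -48, 48 (oscillating between 48 and -48).
Stream B: 43, 47, 51, 55, 59 (adding 4 each time).
Stream C: 4, 7, 11, 18, 29 (Fibonacci-style (each term is the sum of the two before it)).
Position 16 falls in stream A as its term 6, giving -48.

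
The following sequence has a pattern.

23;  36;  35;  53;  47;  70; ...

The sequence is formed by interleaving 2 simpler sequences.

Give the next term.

59

Odd-indexed and even-indexed terms follow separate rules.
Track A = 23, 35, 47: arithmetic with common difference +12.
Track B = 36, 53, 70: adding 17 each time.
Position 7 falls in track A as its term 4, giving 59.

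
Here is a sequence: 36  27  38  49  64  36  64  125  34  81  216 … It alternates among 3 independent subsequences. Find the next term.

Read the sequence 3 terms at a time; column i is its own pattern.
Subsequence A = 36, 49, 64, 81: consecutive squares n² from n = 6.
Subsequence B = 27, 64, 125, 216: the cubes 3³, 4³, 5³, ….
Subsequence C = 38, 36, 34: arithmetic, step −2.
Position 12 falls in subsequence C as its term 4, giving 32.

32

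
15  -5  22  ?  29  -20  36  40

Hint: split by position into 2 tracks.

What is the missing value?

Taking every 2nd term gives 2 separate tracks.
Track A is 15, 22, 29, 36, which is linear: a_n = 8 + 7·n.
Track B is -5, ?, -20, 40, which is geometric with ratio -2.
So the missing entry in track B is 10.

10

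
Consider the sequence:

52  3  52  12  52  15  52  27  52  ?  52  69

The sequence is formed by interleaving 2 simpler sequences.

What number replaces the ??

42

Split by position mod 2 into 2 tracks.
Track A: 52, 52, 52, 52, 52, 52. The constant sequence 52.
Track B: 3, 12, 15, 27, ?, 69. Fibonacci-style (each term is the sum of the two before it).
Track B's pattern makes the blank 42.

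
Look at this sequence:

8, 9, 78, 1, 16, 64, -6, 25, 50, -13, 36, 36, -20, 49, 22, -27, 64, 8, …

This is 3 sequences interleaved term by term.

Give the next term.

-34

Split by position mod 3 into 3 tracks.
Track A: 8, 1, -6, -13, -20, -27 (arithmetic, step −7).
Track B: 9, 16, 25, 36, 49, 64 (consecutive squares n² from n = 3).
Track C: 78, 64, 50, 36, 22, 8 (linear: a_n = 92 − 14·n).
Term 19 comes from track A (its 7th entry): -34.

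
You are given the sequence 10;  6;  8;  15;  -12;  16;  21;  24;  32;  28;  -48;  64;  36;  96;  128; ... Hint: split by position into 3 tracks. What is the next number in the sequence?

Taking every 3rd term gives 3 separate tracks.
Track A: 10, 15, 21, 28, 36 — triangular numbers starting at T_4.
Track B: 6, -12, 24, -48, 96 — a geometric progression (common ratio -2).
Track C: 8, 16, 32, 64, 128 — successive powers of 2.
Position 16 falls in track A as its term 6, giving 45.

45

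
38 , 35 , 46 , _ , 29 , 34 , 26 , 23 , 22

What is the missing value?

The slot pattern repeats as AAB (period 3), so there are 2 interleaved tracks.
Subsequence A: 38, 35, ?, 29, 26, 23 (arithmetic with common difference −3).
Subsequence B: 46, 34, 22 (linear: a_n = 58 − 12·n).
The gap is subsequence A's term 3; the rule gives 32.

32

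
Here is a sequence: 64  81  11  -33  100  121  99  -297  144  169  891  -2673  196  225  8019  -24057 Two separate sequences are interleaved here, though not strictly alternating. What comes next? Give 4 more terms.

256, 289, 72171, -216513

Reading positions in blocks of 4 reveals the pattern AABB — 2 tracks woven together.
Subsequence A: 64, 81, 100, 121, 144, 169, 196, 225 (perfect squares starting at 8²).
Subsequence B: 11, -33, 99, -297, 891, -2673, 8019, -24057 (a geometric progression (common ratio -3)).
Term 17 comes from subsequence A (its 9th entry): 256.
Position 18 → subsequence A, term 10 = 289.
The 19th slot belongs to subsequence B; its 9th term is 72171.
The 20th slot belongs to subsequence B; its 10th term is -216513.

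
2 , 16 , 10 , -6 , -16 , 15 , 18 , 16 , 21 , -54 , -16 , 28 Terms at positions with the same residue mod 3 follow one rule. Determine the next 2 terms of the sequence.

162, 16

Taking every 3rd term gives 3 separate tracks.
Track A: 2, -6, 18, -54 (a geometric progression (common ratio -3)).
Track B: 16, -16, 16, -16 (the oscillation 16·(−1)^(n+1)).
Track C: 10, 15, 21, 28 (the triangular numbers T_4, T_5, …).
Term 13 comes from track A (its 5th entry): 162.
Position 14 → track B, term 5 = 16.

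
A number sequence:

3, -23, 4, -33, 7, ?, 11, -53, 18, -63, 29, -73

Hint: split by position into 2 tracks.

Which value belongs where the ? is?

-43

Split by position mod 2 into 2 tracks.
Subsequence A: 3, 4, 7, 11, 18, 29. Each term equals the sum of the previous two.
Subsequence B: -23, -33, ?, -53, -63, -73. Subtracting 10 each time.
So the missing entry in subsequence B is -43.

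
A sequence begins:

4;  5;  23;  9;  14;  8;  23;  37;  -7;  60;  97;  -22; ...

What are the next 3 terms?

157, 254, -37

The slot pattern repeats as AAB (period 3), so there are 2 interleaved tracks.
Track A: 4, 5, 9, 14, 23, 37, 60, 97 — a Fibonacci-like recurrence a_n = a_{n-1} + a_{n-2}.
Track B: 23, 8, -7, -22 — arithmetic with common difference −15.
The 13th slot belongs to track A; its 9th term is 157.
The 14th slot belongs to track A; its 10th term is 254.
Position 15 falls in track B as its term 5, giving -37.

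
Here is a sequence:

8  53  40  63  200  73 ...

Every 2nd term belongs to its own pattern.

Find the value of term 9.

Split by position mod 2 into 2 tracks.
Stream A is 8, 40, 200, which is multiplying by 5 each time.
Stream B is 53, 63, 73, which is linear: a_n = 43 + 10·n.
Position 9 → stream A, term 5 = 5000.

5000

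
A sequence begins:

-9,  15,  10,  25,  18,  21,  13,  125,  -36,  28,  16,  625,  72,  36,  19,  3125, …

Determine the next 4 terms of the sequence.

Split by position mod 4 into 4 tracks.
Subsequence A: -9, 18, -36, 72. Geometric with ratio -2.
Subsequence B: 15, 21, 28, 36. Triangular numbers n(n+1)/2 for n = 5, 6, ….
Subsequence C: 10, 13, 16, 19. Adding 3 each time.
Subsequence D: 25, 125, 625, 3125. Powers of 5.
Term 17 comes from subsequence A (its 5th entry): -144.
Term 18 comes from subsequence B (its 5th entry): 45.
Position 19 falls in subsequence C as its term 5, giving 22.
Position 20 → subsequence D, term 5 = 15625.

-144, 45, 22, 15625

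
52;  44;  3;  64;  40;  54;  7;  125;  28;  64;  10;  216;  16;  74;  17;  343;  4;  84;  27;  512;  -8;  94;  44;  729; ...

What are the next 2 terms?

-20, 104

Read the sequence 4 terms at a time; column i is its own pattern.
Track A = 52, 40, 28, 16, 4, -8: arithmetic, step −12.
Track B = 44, 54, 64, 74, 84, 94: arithmetic with common difference +10.
Track C = 3, 7, 10, 17, 27, 44: Fibonacci-style (each term is the sum of the two before it).
Track D = 64, 125, 216, 343, 512, 729: perfect cubes starting at 4³.
Position 25 → track A, term 7 = -20.
The 26th slot belongs to track B; its 7th term is 104.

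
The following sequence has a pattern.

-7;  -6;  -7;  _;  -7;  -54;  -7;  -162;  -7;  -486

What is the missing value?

Positions 1, 3, 5, … form one subsequence and positions 2, 4, 6, … form another.
Track A is -7, -7, -7, -7, -7, which is constant -7.
Track B is -6, ?, -54, -162, -486, which is a geometric progression (common ratio 3).
The gap is track B's term 2; the rule gives -18.

-18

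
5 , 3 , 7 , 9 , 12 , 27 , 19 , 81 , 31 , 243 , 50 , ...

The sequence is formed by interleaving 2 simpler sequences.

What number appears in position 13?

81

Split by position mod 2 into 2 tracks.
Track A: 5, 7, 12, 19, 31, 50. Fibonacci-style (each term is the sum of the two before it).
Track B: 3, 9, 27, 81, 243. Powers of 3.
Term 13 comes from track A (its 7th entry): 81.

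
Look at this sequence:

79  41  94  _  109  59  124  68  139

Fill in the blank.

Taking every 2nd term gives 2 separate tracks.
Track A: 79, 94, 109, 124, 139. Linear: a_n = 64 + 15·n.
Track B: 41, ?, 59, 68. Arithmetic, step +9.
Track B's pattern makes the blank 50.

50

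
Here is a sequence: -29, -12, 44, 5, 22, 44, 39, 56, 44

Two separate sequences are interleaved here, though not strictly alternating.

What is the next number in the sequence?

Positions follow the repeating pattern AAB; grouping by letter gives 2 tracks.
Track A is -29, -12, 5, 22, 39, 56, which is arithmetic, step +17.
Track B is 44, 44, 44, which is the constant sequence 44.
Position 10 → track A, term 7 = 73.

73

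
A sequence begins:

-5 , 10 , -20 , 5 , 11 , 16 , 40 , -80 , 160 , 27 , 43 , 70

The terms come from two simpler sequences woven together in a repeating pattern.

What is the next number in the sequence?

-320

Positions follow the repeating pattern AAABBB; grouping by letter gives 2 tracks.
Track A: -5, 10, -20, 40, -80, 160 (a geometric progression (common ratio -2)).
Track B: 5, 11, 16, 27, 43, 70 (a Fibonacci-like recurrence a_n = a_{n-1} + a_{n-2}).
Position 13 falls in track A as its term 7, giving -320.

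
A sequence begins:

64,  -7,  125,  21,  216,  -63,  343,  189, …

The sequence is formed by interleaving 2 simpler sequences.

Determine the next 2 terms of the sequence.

512, -567

Odd-indexed and even-indexed terms follow separate rules.
Subsequence A: 64, 125, 216, 343 — perfect cubes starting at 4³.
Subsequence B: -7, 21, -63, 189 — a geometric progression (common ratio -3).
The 9th slot belongs to subsequence A; its 5th term is 512.
The 10th slot belongs to subsequence B; its 5th term is -567.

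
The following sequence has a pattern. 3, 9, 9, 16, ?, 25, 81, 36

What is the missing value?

27

Positions 1, 3, 5, … form one subsequence and positions 2, 4, 6, … form another.
Stream A: 3, 9, ?, 81. Successive powers of 3.
Stream B: 9, 16, 25, 36. Perfect squares starting at 3².
Filling stream A at index 3 by its rule yields 27.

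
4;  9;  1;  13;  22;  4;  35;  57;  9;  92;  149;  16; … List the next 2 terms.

Positions follow the repeating pattern AAB; grouping by letter gives 2 tracks.
Subsequence A: 4, 9, 13, 22, 35, 57, 92, 149 — Fibonacci-style (each term is the sum of the two before it).
Subsequence B: 1, 4, 9, 16 — consecutive squares n² from n = 1.
Position 13 falls in subsequence A as its term 9, giving 241.
Position 14 → subsequence A, term 10 = 390.

241, 390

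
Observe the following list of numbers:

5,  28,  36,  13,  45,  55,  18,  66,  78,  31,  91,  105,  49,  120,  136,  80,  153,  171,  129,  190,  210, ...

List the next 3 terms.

209, 231, 253

Reading positions in blocks of 3 reveals the pattern ABB — 2 tracks woven together.
Track A = 5, 13, 18, 31, 49, 80, 129: each term equals the sum of the previous two.
Track B = 28, 36, 45, 55, 66, 78, 91, 105, 120, 136, 153, 171, 190, 210: the triangular numbers T_7, T_8, ….
Position 22 falls in track A as its term 8, giving 209.
Position 23 → track B, term 15 = 231.
Term 24 comes from track B (its 16th entry): 253.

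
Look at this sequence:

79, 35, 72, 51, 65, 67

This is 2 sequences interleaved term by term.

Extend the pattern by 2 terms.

The terms cycle through 2 interleaved subsequences.
Stream A: 79, 72, 65 (linear: a_n = 86 − 7·n).
Stream B: 35, 51, 67 (linear: a_n = 19 + 16·n).
Position 7 falls in stream A as its term 4, giving 58.
Position 8 falls in stream B as its term 4, giving 83.

58, 83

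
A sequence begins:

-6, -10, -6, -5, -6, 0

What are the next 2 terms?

-6, 5

Taking every 2nd term gives 2 separate tracks.
Track A = -6, -6, -6: the constant sequence -6.
Track B = -10, -5, 0: arithmetic with common difference +5.
Position 7 falls in track A as its term 4, giving -6.
Term 8 comes from track B (its 4th entry): 5.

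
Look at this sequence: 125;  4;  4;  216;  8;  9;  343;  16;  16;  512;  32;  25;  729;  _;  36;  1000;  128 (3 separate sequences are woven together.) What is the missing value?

64

Split by position mod 3: positions 1, 4, 7, … form one track, and each other residue class forms its own.
Track A = 125, 216, 343, 512, 729, 1000: consecutive cubes n³ from n = 5.
Track B = 4, 8, 16, 32, ?, 128: powers of 2.
Track C = 4, 9, 16, 25, 36: consecutive squares n² from n = 2.
Track B's pattern makes the blank 64.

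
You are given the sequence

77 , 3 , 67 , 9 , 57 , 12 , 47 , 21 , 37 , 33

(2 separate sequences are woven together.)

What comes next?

The terms cycle through 2 interleaved subsequences.
Track A is 77, 67, 57, 47, 37, which is arithmetic with common difference −10.
Track B is 3, 9, 12, 21, 33, which is a Fibonacci-like recurrence a_n = a_{n-1} + a_{n-2}.
Term 11 comes from track A (its 6th entry): 27.

27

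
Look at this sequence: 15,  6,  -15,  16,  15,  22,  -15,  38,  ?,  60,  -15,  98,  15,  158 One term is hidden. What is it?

Positions 1, 3, 5, … form one subsequence and positions 2, 4, 6, … form another.
Track A: 15, -15, 15, -15, ?, -15, 15. Alternating ±15.
Track B: 6, 16, 22, 38, 60, 98, 158. Each term equals the sum of the previous two.
The gap is track A's term 5; the rule gives 15.

15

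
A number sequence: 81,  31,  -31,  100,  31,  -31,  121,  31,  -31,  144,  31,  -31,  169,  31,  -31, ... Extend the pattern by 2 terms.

196, 31

The slot pattern repeats as ABB (period 3), so there are 2 interleaved tracks.
Track A = 81, 100, 121, 144, 169: the squares 9², 10², 11², ….
Track B = 31, -31, 31, -31, 31, -31, 31, -31, 31, -31: alternating ±31.
Position 16 → track A, term 6 = 196.
Position 17 → track B, term 11 = 31.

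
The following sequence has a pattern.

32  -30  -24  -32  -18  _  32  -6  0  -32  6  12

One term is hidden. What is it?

The slot pattern repeats as ABB (period 3), so there are 2 interleaved tracks.
Subsequence A: 32, -32, 32, -32 (alternating ±32).
Subsequence B: -30, -24, -18, ?, -6, 0, 6, 12 (adding 6 each time).
So the missing entry in subsequence B is -12.

-12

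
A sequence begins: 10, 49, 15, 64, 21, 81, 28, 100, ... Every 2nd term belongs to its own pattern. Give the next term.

Positions 1, 3, 5, … form one subsequence and positions 2, 4, 6, … form another.
Track A: 10, 15, 21, 28 — triangular numbers starting at T_4.
Track B: 49, 64, 81, 100 — perfect squares starting at 7².
Term 9 comes from track A (its 5th entry): 36.

36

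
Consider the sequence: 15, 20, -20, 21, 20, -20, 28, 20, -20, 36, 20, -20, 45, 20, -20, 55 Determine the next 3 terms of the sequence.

20, -20, 66

The slot pattern repeats as ABB (period 3), so there are 2 interleaved tracks.
Track A = 15, 21, 28, 36, 45, 55: the triangular numbers T_5, T_6, ….
Track B = 20, -20, 20, -20, 20, -20, 20, -20, 20, -20: alternating ±20.
The 17th slot belongs to track B; its 11th term is 20.
Position 18 falls in track B as its term 12, giving -20.
Position 19 → track A, term 7 = 66.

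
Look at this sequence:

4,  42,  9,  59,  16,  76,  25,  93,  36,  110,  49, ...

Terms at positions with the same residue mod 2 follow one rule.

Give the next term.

127

Split by position mod 2 into 2 tracks.
Stream A: 4, 9, 16, 25, 36, 49 (consecutive squares n² from n = 2).
Stream B: 42, 59, 76, 93, 110 (adding 17 each time).
Term 12 comes from stream B (its 6th entry): 127.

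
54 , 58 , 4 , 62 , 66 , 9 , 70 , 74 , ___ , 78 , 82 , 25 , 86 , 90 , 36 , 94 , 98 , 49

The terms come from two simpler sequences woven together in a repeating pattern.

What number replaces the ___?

16

Positions follow the repeating pattern AAB; grouping by letter gives 2 tracks.
Stream A: 54, 58, 62, 66, 70, 74, 78, 82, 86, 90, 94, 98 — arithmetic, step +4.
Stream B: 4, 9, ?, 25, 36, 49 — perfect squares starting at 2².
Stream B's pattern makes the blank 16.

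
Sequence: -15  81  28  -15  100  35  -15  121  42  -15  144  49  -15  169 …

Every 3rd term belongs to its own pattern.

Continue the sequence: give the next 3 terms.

Read the sequence 3 terms at a time; column i is its own pattern.
Track A = -15, -15, -15, -15, -15: always -15.
Track B = 81, 100, 121, 144, 169: consecutive squares n² from n = 9.
Track C = 28, 35, 42, 49: adding 7 each time.
Position 15 falls in track C as its term 5, giving 56.
Position 16 → track A, term 6 = -15.
Position 17 falls in track B as its term 6, giving 196.

56, -15, 196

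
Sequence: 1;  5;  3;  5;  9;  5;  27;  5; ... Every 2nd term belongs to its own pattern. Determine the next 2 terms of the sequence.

Split by position mod 2 into 2 tracks.
Subsequence A: 1, 3, 9, 27. Geometric, ×3 each step.
Subsequence B: 5, 5, 5, 5. The constant sequence 5.
Term 9 comes from subsequence A (its 5th entry): 81.
The 10th slot belongs to subsequence B; its 5th term is 5.

81, 5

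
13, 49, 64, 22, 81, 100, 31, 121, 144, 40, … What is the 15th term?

256

The slot pattern repeats as ABB (period 3), so there are 2 interleaved tracks.
Track A is 13, 22, 31, 40, which is arithmetic, step +9.
Track B is 49, 64, 81, 100, 121, 144, which is the squares 7², 8², 9², ….
Position 15 → track B, term 10 = 256.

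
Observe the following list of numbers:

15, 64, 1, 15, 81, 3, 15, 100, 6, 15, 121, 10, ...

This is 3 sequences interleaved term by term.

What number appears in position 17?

169

Split by position mod 3 into 3 tracks.
Track A: 15, 15, 15, 15 (the constant sequence 15).
Track B: 64, 81, 100, 121 (the squares 8², 9², 10², …).
Track C: 1, 3, 6, 10 (triangular numbers starting at T_1).
The 17th slot belongs to track B; its 6th term is 169.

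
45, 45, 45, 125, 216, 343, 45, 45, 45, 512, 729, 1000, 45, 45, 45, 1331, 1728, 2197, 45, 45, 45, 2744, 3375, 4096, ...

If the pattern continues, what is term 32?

Reading positions in blocks of 6 reveals the pattern AAABBB — 2 tracks woven together.
Subsequence A: 45, 45, 45, 45, 45, 45, 45, 45, 45, 45, 45, 45 (the constant sequence 45).
Subsequence B: 125, 216, 343, 512, 729, 1000, 1331, 1728, 2197, 2744, 3375, 4096 (perfect cubes starting at 5³).
Term 32 comes from subsequence A (its 17th entry): 45.

45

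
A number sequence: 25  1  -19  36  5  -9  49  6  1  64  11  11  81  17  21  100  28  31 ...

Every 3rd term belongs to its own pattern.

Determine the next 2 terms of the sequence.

121, 45

Taking every 3rd term gives 3 separate tracks.
Subsequence A: 25, 36, 49, 64, 81, 100 — perfect squares starting at 5².
Subsequence B: 1, 5, 6, 11, 17, 28 — a Fibonacci-like recurrence a_n = a_{n-1} + a_{n-2}.
Subsequence C: -19, -9, 1, 11, 21, 31 — arithmetic, step +10.
Term 19 comes from subsequence A (its 7th entry): 121.
Position 20 falls in subsequence B as its term 7, giving 45.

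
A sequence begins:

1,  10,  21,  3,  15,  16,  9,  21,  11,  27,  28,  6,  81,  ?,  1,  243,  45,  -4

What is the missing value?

Split by position mod 3: positions 1, 4, 7, … form one track, and each other residue class forms its own.
Subsequence A = 1, 3, 9, 27, 81, 243: powers 3^0, 3^1, 3^2, ….
Subsequence B = 10, 15, 21, 28, ?, 45: triangular numbers n(n+1)/2 for n = 4, 5, ….
Subsequence C = 21, 16, 11, 6, 1, -4: arithmetic with common difference −5.
Filling subsequence B at index 5 by its rule yields 36.

36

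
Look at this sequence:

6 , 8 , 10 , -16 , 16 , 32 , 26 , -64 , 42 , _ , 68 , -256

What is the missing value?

Split by position mod 2 into 2 tracks.
Track A is 6, 10, 16, 26, 42, 68, which is Fibonacci-style (each term is the sum of the two before it).
Track B is 8, -16, 32, -64, ?, -256, which is geometric, ×-2 each step.
So the missing entry in track B is 128.

128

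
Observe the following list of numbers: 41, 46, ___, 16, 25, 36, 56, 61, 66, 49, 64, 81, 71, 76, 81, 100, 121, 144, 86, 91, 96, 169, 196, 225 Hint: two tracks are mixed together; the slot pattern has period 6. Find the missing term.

51

Positions follow the repeating pattern AAABBB; grouping by letter gives 2 tracks.
Track A is 41, 46, ?, 56, 61, 66, 71, 76, 81, 86, 91, 96, which is adding 5 each time.
Track B is 16, 25, 36, 49, 64, 81, 100, 121, 144, 169, 196, 225, which is consecutive squares n² from n = 4.
The gap is track A's term 3; the rule gives 51.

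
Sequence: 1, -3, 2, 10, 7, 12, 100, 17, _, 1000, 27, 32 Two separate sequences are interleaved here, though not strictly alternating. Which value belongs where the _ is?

The slot pattern repeats as ABB (period 3), so there are 2 interleaved tracks.
Track A: 1, 10, 100, 1000. Successive powers of 10.
Track B: -3, 2, 7, 12, 17, ?, 27, 32. Linear: a_n = -8 + 5·n.
So the missing entry in track B is 22.

22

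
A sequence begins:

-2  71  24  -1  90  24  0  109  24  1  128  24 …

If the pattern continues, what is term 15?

The terms cycle through 3 interleaved subsequences.
Track A = -2, -1, 0, 1: arithmetic, step +1.
Track B = 71, 90, 109, 128: adding 19 each time.
Track C = 24, 24, 24, 24: the constant sequence 24.
Term 15 comes from track C (its 5th entry): 24.

24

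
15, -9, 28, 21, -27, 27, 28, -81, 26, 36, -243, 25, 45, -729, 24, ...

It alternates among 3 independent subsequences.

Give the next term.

55

Split by position mod 3: positions 1, 4, 7, … form one track, and each other residue class forms its own.
Stream A: 15, 21, 28, 36, 45 (triangular numbers starting at T_5).
Stream B: -9, -27, -81, -243, -729 (geometric, ×3 each step).
Stream C: 28, 27, 26, 25, 24 (linear: a_n = 29 − n).
Position 16 falls in stream A as its term 6, giving 55.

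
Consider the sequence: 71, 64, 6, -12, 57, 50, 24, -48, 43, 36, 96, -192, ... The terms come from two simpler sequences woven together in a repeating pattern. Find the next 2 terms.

29, 22

Reading positions in blocks of 4 reveals the pattern AABB — 2 tracks woven together.
Track A: 71, 64, 57, 50, 43, 36 (linear: a_n = 78 − 7·n).
Track B: 6, -12, 24, -48, 96, -192 (geometric, ×-2 each step).
The 13th slot belongs to track A; its 7th term is 29.
Term 14 comes from track A (its 8th entry): 22.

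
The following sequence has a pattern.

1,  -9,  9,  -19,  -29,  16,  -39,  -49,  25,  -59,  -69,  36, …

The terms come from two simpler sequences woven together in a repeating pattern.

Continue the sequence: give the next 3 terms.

Positions follow the repeating pattern AAB; grouping by letter gives 2 tracks.
Stream A: 1, -9, -19, -29, -39, -49, -59, -69 — subtracting 10 each time.
Stream B: 9, 16, 25, 36 — perfect squares starting at 3².
Position 13 falls in stream A as its term 9, giving -79.
The 14th slot belongs to stream A; its 10th term is -89.
Position 15 falls in stream B as its term 5, giving 49.

-79, -89, 49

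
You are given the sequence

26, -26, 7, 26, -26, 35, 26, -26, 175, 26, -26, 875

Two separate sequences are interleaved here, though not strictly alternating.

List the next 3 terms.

Positions follow the repeating pattern AAB; grouping by letter gives 2 tracks.
Track A: 26, -26, 26, -26, 26, -26, 26, -26 (alternating ±26).
Track B: 7, 35, 175, 875 (multiplying by 5 each time).
Position 13 → track A, term 9 = 26.
Position 14 falls in track A as its term 10, giving -26.
Position 15 falls in track B as its term 5, giving 4375.

26, -26, 4375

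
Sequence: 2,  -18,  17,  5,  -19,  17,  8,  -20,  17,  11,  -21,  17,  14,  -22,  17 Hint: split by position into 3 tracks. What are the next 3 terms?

Read the sequence 3 terms at a time; column i is its own pattern.
Subsequence A: 2, 5, 8, 11, 14. Linear: a_n = -1 + 3·n.
Subsequence B: -18, -19, -20, -21, -22. Subtracting 1 each time.
Subsequence C: 17, 17, 17, 17, 17. Constant 17.
Position 16 falls in subsequence A as its term 6, giving 17.
Position 17 → subsequence B, term 6 = -23.
Position 18 falls in subsequence C as its term 6, giving 17.

17, -23, 17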